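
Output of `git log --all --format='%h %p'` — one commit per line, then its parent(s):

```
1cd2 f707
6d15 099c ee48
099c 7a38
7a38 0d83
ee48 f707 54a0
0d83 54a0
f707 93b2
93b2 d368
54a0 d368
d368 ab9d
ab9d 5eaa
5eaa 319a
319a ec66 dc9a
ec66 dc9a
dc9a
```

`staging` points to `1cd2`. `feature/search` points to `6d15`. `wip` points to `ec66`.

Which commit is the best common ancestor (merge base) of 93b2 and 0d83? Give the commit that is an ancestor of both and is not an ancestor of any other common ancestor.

d368

Ancestors of 93b2: {319a, 5eaa, 93b2, ab9d, d368, dc9a, ec66}.
Ancestors of 0d83: {0d83, 319a, 54a0, 5eaa, ab9d, d368, dc9a, ec66}.
Common ancestors: {319a, 5eaa, ab9d, d368, dc9a, ec66}.
Among these, d368 is not an ancestor of any other common ancestor — it is the merge base.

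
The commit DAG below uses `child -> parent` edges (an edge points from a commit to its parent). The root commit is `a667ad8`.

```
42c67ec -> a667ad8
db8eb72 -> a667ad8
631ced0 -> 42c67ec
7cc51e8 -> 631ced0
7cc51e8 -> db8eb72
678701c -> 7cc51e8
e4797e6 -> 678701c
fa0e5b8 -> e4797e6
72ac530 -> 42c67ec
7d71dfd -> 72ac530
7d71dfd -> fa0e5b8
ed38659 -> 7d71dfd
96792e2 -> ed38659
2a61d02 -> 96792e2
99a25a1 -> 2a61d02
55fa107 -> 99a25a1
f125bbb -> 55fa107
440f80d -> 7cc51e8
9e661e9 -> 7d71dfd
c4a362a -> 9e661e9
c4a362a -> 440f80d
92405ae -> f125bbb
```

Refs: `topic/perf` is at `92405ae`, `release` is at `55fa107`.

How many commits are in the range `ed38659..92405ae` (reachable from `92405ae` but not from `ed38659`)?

6

Reachable from 92405ae: {2a61d02, 42c67ec, 55fa107, 631ced0, 678701c, 72ac530, 7cc51e8, 7d71dfd, 92405ae, 96792e2, 99a25a1, a667ad8, db8eb72, e4797e6, ed38659, f125bbb, fa0e5b8}.
Reachable from ed38659: {42c67ec, 631ced0, 678701c, 72ac530, 7cc51e8, 7d71dfd, a667ad8, db8eb72, e4797e6, ed38659, fa0e5b8}.
In 92405ae's history but not ed38659's: {2a61d02, 55fa107, 92405ae, 96792e2, 99a25a1, f125bbb} — 6 commits.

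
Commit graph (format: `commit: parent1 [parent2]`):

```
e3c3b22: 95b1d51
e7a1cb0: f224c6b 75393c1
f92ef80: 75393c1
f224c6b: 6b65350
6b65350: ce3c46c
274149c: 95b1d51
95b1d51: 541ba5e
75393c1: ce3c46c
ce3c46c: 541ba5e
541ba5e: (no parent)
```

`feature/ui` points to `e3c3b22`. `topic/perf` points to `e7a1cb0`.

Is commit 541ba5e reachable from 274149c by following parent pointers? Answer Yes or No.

Yes

Ancestors of 274149c (commits reachable by following parents): {274149c, 541ba5e, 95b1d51}.
541ba5e is in that set, so it is an ancestor of 274149c.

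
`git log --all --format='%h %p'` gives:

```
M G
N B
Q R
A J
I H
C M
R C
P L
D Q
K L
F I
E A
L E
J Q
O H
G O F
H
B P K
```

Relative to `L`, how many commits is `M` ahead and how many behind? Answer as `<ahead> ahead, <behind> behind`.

0 ahead, 7 behind

Reachable from M: {F, G, H, I, M, O}.
Reachable from L: {A, C, E, F, G, H, I, J, L, M, O, Q, R}.
Only in M's history (ahead): {} — 0.
Only in L's history (behind): {A, C, E, J, L, Q, R} — 7.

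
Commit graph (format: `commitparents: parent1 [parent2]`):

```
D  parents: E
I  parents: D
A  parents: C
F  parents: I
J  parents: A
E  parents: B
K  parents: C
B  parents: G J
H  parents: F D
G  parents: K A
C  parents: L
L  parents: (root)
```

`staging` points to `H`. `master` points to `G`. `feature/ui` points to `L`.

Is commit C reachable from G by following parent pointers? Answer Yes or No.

Yes

Ancestors of G (commits reachable by following parents): {A, C, G, K, L}.
C is in that set, so it is an ancestor of G.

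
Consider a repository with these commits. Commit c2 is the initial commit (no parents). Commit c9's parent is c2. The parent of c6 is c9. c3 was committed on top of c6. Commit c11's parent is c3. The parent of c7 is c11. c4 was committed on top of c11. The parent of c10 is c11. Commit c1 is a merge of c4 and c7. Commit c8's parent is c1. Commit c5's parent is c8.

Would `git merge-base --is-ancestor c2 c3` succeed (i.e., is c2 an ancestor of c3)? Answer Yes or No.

Ancestors of c3 (commits reachable by following parents): {c2, c3, c6, c9}.
c2 is in that set, so it is an ancestor of c3.

Yes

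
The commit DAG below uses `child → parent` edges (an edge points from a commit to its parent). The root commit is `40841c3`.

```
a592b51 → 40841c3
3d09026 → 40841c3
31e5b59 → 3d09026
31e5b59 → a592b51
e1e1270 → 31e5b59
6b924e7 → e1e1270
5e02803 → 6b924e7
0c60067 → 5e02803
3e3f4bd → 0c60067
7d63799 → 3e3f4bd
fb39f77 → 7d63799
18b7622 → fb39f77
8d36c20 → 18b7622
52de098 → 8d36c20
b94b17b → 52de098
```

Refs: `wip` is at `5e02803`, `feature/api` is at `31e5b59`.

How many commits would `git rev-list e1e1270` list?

Walking parent pointers from e1e1270: reachable set = {31e5b59, 3d09026, 40841c3, a592b51, e1e1270}.
That is 5 commits.

5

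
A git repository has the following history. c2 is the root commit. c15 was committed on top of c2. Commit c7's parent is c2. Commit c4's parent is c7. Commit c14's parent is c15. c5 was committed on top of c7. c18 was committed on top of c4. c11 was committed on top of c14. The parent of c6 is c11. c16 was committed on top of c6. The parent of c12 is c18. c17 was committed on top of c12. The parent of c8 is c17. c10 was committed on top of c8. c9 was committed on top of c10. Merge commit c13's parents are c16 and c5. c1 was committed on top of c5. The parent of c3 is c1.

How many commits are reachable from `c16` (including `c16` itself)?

6

Walking parent pointers from c16: reachable set = {c11, c14, c15, c16, c2, c6}.
That is 6 commits.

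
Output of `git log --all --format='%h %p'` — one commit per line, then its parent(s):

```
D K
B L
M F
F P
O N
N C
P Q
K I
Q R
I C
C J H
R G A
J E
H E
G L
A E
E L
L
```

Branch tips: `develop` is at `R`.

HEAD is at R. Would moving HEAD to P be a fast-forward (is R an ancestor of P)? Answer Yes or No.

A fast-forward from R to P is possible iff R is an ancestor of P.
Ancestors of P: {A, E, G, L, P, Q, R}.
R is among them, so fast-forward is possible.

Yes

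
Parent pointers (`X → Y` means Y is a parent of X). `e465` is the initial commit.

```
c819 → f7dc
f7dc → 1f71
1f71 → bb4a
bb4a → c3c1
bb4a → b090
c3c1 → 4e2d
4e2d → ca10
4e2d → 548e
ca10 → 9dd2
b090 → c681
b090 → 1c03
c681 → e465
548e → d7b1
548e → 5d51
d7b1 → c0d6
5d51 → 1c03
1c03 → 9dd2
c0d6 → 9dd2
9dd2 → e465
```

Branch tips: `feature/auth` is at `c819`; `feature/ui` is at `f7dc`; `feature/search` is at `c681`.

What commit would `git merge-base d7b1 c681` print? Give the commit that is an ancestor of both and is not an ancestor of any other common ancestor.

e465

Ancestors of d7b1: {9dd2, c0d6, d7b1, e465}.
Ancestors of c681: {c681, e465}.
Common ancestors: {e465}.
The only common ancestor is e465, so it is the merge base.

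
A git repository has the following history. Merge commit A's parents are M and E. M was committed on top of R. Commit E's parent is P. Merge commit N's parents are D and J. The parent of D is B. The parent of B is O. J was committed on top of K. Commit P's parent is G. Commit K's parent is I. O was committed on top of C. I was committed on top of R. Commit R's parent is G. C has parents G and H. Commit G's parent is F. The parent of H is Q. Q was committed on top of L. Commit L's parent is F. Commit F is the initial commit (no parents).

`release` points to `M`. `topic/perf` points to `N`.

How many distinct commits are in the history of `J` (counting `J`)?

6

Walking parent pointers from J: reachable set = {F, G, I, J, K, R}.
That is 6 commits.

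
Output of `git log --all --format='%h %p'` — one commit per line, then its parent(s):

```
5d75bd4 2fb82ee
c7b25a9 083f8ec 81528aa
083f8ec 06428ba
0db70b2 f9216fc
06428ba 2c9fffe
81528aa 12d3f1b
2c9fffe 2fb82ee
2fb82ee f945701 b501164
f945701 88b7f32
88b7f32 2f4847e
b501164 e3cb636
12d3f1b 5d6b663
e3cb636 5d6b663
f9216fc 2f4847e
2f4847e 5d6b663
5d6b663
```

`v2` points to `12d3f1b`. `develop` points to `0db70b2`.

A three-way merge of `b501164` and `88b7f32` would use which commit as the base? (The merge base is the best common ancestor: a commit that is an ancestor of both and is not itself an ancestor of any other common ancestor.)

Ancestors of b501164: {5d6b663, b501164, e3cb636}.
Ancestors of 88b7f32: {2f4847e, 5d6b663, 88b7f32}.
Common ancestors: {5d6b663}.
The only common ancestor is 5d6b663, so it is the merge base.

5d6b663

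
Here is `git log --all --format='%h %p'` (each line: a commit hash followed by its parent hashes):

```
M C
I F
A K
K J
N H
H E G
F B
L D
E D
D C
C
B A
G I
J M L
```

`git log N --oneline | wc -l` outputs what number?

14

Walking parent pointers from N: reachable set = {A, B, C, D, E, F, G, H, I, J, K, L, M, N}.
That is 14 commits.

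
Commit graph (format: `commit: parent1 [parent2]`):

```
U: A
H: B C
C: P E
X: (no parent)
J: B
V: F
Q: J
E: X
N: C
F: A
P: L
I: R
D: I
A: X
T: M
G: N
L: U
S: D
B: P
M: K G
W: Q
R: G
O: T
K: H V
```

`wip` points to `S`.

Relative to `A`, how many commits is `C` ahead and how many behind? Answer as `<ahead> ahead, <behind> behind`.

5 ahead, 0 behind

Reachable from C: {A, C, E, L, P, U, X}.
Reachable from A: {A, X}.
Only in C's history (ahead): {C, E, L, P, U} — 5.
Only in A's history (behind): {} — 0.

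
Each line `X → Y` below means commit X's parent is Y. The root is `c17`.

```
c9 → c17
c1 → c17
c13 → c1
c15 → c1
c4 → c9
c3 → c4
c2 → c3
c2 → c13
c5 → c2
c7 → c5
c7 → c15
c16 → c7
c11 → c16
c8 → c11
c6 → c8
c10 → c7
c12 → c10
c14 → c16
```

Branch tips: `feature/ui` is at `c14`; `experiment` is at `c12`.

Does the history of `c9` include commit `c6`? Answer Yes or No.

No

Ancestors of c9: {c17, c9}.
c6 is not in that set, so it is not an ancestor of c9.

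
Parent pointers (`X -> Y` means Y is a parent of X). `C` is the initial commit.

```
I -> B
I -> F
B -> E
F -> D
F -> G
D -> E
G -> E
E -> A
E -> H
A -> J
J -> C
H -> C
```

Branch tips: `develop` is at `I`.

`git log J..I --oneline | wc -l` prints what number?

Reachable from I: {A, B, C, D, E, F, G, H, I, J}.
Reachable from J: {C, J}.
In I's history but not J's: {A, B, D, E, F, G, H, I} — 8 commits.

8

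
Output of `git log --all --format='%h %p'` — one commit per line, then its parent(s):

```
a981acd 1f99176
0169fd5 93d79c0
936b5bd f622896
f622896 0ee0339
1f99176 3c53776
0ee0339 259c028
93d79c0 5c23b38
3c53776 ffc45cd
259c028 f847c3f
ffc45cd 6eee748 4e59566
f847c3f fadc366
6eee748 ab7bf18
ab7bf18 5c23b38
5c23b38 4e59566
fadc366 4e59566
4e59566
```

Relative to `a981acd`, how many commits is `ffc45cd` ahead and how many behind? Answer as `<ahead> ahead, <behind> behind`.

0 ahead, 3 behind

Reachable from ffc45cd: {4e59566, 5c23b38, 6eee748, ab7bf18, ffc45cd}.
Reachable from a981acd: {1f99176, 3c53776, 4e59566, 5c23b38, 6eee748, a981acd, ab7bf18, ffc45cd}.
Only in ffc45cd's history (ahead): {} — 0.
Only in a981acd's history (behind): {1f99176, 3c53776, a981acd} — 3.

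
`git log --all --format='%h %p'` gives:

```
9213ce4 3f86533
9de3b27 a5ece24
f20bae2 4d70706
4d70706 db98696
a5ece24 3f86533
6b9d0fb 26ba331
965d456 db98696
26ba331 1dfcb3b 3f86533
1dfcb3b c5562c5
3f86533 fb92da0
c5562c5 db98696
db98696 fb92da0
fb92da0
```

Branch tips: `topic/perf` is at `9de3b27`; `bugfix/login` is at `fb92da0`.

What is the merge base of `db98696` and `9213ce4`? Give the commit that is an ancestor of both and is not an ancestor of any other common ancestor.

fb92da0

Ancestors of db98696: {db98696, fb92da0}.
Ancestors of 9213ce4: {3f86533, 9213ce4, fb92da0}.
Common ancestors: {fb92da0}.
The only common ancestor is fb92da0, so it is the merge base.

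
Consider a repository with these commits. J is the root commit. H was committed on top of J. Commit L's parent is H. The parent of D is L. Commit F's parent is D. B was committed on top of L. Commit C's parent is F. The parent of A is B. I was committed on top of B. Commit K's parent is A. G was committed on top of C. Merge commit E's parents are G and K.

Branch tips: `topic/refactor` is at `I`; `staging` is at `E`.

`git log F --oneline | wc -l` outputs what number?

5

Walking parent pointers from F: reachable set = {D, F, H, J, L}.
That is 5 commits.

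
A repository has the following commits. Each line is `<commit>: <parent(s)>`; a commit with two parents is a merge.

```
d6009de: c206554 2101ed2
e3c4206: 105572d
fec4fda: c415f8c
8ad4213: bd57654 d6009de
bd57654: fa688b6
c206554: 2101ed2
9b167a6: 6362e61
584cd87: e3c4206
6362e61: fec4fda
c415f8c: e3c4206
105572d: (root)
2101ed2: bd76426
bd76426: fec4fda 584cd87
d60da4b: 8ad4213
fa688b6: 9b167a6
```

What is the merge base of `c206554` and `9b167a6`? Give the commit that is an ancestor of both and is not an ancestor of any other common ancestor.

fec4fda

Ancestors of c206554: {105572d, 2101ed2, 584cd87, bd76426, c206554, c415f8c, e3c4206, fec4fda}.
Ancestors of 9b167a6: {105572d, 6362e61, 9b167a6, c415f8c, e3c4206, fec4fda}.
Common ancestors: {105572d, c415f8c, e3c4206, fec4fda}.
Among these, fec4fda is not an ancestor of any other common ancestor — it is the merge base.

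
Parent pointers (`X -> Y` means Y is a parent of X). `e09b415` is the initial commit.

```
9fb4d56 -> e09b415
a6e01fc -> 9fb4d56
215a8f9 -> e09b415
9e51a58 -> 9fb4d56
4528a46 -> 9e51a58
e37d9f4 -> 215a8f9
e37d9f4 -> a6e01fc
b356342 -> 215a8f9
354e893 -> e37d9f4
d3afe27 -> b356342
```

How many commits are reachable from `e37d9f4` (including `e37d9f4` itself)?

5

Walking parent pointers from e37d9f4: reachable set = {215a8f9, 9fb4d56, a6e01fc, e09b415, e37d9f4}.
That is 5 commits.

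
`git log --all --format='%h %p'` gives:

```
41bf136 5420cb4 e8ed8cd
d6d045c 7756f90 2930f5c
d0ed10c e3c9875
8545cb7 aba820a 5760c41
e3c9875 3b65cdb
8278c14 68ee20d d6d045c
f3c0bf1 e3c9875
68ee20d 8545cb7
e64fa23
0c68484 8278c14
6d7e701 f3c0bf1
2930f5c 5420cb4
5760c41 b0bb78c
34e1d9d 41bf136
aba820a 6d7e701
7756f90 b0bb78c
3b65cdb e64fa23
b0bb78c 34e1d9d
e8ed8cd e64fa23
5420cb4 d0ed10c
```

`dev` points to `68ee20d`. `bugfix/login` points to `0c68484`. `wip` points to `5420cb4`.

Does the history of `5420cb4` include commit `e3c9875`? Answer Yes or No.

Ancestors of 5420cb4 (commits reachable by following parents): {3b65cdb, 5420cb4, d0ed10c, e3c9875, e64fa23}.
e3c9875 is in that set, so it is an ancestor of 5420cb4.

Yes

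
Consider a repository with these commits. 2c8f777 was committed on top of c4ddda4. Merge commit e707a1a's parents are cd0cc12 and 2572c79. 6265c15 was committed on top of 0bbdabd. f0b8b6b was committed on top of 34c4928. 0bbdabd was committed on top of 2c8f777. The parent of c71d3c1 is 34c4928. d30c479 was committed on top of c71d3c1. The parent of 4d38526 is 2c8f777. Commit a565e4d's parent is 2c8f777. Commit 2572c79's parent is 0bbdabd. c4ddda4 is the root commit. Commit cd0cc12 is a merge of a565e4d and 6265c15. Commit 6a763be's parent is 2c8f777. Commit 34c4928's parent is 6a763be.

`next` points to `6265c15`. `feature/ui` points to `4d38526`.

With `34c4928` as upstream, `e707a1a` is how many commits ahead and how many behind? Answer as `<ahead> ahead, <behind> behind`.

6 ahead, 2 behind

Reachable from e707a1a: {0bbdabd, 2572c79, 2c8f777, 6265c15, a565e4d, c4ddda4, cd0cc12, e707a1a}.
Reachable from 34c4928: {2c8f777, 34c4928, 6a763be, c4ddda4}.
Only in e707a1a's history (ahead): {0bbdabd, 2572c79, 6265c15, a565e4d, cd0cc12, e707a1a} — 6.
Only in 34c4928's history (behind): {34c4928, 6a763be} — 2.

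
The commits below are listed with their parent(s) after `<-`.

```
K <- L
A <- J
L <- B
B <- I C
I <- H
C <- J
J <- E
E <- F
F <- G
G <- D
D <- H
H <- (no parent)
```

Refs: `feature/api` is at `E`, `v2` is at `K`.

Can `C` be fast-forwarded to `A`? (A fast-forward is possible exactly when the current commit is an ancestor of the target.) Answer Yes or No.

No

A fast-forward from C to A is possible iff C is an ancestor of A.
Ancestors of A: {A, D, E, F, G, H, J}.
C is not among them, so fast-forward is not possible.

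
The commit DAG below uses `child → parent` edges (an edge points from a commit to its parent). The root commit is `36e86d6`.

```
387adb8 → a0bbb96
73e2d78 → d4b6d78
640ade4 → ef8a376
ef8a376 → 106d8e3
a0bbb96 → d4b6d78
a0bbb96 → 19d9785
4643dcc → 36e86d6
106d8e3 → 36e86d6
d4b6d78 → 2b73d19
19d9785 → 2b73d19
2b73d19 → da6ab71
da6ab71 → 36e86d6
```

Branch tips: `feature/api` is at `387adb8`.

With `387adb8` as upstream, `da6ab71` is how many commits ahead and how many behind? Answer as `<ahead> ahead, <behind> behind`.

0 ahead, 5 behind

Reachable from da6ab71: {36e86d6, da6ab71}.
Reachable from 387adb8: {19d9785, 2b73d19, 36e86d6, 387adb8, a0bbb96, d4b6d78, da6ab71}.
Only in da6ab71's history (ahead): {} — 0.
Only in 387adb8's history (behind): {19d9785, 2b73d19, 387adb8, a0bbb96, d4b6d78} — 5.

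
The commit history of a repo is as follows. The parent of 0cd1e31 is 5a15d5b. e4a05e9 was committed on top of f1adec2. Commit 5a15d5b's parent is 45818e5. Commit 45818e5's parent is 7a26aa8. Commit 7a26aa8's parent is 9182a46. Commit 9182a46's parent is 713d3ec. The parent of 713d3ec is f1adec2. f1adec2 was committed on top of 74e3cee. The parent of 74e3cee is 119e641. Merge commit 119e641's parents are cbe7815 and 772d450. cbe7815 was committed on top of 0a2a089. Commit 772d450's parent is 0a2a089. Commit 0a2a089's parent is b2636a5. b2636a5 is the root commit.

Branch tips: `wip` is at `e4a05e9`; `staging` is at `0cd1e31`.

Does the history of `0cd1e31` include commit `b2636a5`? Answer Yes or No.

Yes

Ancestors of 0cd1e31 (commits reachable by following parents): {0a2a089, 0cd1e31, 119e641, 45818e5, 5a15d5b, 713d3ec, 74e3cee, 772d450, 7a26aa8, 9182a46, b2636a5, cbe7815, f1adec2}.
b2636a5 is in that set, so it is an ancestor of 0cd1e31.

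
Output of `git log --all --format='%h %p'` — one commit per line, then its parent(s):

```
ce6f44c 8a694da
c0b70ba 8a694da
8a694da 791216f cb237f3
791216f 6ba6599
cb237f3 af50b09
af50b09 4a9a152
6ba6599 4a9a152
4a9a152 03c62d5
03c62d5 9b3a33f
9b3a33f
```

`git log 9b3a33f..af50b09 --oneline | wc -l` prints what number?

Reachable from af50b09: {03c62d5, 4a9a152, 9b3a33f, af50b09}.
Reachable from 9b3a33f: {9b3a33f}.
In af50b09's history but not 9b3a33f's: {03c62d5, 4a9a152, af50b09} — 3 commits.

3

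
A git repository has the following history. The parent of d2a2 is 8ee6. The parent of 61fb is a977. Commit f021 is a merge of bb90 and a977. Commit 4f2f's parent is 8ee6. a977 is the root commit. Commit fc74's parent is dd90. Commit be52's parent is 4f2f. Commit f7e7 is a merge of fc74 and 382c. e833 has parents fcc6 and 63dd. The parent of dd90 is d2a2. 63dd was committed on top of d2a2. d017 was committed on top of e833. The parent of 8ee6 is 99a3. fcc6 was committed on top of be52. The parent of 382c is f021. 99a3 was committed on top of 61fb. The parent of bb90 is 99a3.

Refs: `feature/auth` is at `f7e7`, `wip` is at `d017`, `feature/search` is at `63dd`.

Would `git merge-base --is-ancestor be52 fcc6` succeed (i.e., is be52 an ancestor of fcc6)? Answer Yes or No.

Yes

Ancestors of fcc6 (commits reachable by following parents): {4f2f, 61fb, 8ee6, 99a3, a977, be52, fcc6}.
be52 is in that set, so it is an ancestor of fcc6.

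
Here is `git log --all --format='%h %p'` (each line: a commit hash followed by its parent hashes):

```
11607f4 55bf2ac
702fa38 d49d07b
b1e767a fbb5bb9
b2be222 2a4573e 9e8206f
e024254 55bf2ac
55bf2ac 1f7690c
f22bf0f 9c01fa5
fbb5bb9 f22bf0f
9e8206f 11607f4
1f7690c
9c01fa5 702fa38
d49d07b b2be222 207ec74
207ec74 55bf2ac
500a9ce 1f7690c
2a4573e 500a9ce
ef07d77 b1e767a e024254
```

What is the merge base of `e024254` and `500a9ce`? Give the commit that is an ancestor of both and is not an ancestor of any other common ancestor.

Ancestors of e024254: {1f7690c, 55bf2ac, e024254}.
Ancestors of 500a9ce: {1f7690c, 500a9ce}.
Common ancestors: {1f7690c}.
The only common ancestor is 1f7690c, so it is the merge base.

1f7690c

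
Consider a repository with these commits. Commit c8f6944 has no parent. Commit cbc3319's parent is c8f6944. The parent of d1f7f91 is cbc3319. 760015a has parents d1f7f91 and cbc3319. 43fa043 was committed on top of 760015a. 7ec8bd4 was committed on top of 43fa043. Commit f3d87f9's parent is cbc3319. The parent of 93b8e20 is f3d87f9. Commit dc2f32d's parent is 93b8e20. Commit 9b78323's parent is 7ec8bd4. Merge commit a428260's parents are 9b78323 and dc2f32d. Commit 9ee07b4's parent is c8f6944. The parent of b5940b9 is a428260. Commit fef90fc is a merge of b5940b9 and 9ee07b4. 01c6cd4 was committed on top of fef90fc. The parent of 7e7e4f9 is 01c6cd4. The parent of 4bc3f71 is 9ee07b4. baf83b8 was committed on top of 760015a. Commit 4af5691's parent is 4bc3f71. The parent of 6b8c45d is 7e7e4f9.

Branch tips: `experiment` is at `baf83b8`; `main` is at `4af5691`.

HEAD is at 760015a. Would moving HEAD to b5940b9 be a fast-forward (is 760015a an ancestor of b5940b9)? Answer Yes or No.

A fast-forward from 760015a to b5940b9 is possible iff 760015a is an ancestor of b5940b9.
Ancestors of b5940b9: {43fa043, 760015a, 7ec8bd4, 93b8e20, 9b78323, a428260, b5940b9, c8f6944, cbc3319, d1f7f91, dc2f32d, f3d87f9}.
760015a is among them, so fast-forward is possible.

Yes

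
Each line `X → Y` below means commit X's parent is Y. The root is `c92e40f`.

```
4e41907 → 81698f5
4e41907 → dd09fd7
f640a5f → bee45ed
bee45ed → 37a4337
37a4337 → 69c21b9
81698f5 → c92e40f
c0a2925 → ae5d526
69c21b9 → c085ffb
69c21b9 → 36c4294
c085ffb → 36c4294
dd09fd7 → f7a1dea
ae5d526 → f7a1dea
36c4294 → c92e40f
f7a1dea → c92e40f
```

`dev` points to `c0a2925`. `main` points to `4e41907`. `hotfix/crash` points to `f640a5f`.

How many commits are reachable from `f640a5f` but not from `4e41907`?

Reachable from f640a5f: {36c4294, 37a4337, 69c21b9, bee45ed, c085ffb, c92e40f, f640a5f}.
Reachable from 4e41907: {4e41907, 81698f5, c92e40f, dd09fd7, f7a1dea}.
In f640a5f's history but not 4e41907's: {36c4294, 37a4337, 69c21b9, bee45ed, c085ffb, f640a5f} — 6 commits.

6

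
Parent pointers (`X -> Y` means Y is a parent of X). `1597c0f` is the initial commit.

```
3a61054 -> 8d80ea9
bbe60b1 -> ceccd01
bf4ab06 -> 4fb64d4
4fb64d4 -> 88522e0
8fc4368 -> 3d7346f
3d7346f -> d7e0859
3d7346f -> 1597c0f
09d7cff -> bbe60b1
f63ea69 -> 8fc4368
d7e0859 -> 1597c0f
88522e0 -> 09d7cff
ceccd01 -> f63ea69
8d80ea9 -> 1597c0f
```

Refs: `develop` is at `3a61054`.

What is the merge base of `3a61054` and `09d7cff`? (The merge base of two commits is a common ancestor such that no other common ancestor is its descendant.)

Ancestors of 3a61054: {1597c0f, 3a61054, 8d80ea9}.
Ancestors of 09d7cff: {09d7cff, 1597c0f, 3d7346f, 8fc4368, bbe60b1, ceccd01, d7e0859, f63ea69}.
Common ancestors: {1597c0f}.
The only common ancestor is 1597c0f, so it is the merge base.

1597c0f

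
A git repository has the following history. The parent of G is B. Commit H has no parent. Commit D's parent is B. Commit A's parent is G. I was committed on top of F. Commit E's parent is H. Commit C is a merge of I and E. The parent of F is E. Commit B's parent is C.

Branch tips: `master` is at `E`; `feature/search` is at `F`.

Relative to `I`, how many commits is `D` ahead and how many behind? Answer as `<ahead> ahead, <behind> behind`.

Reachable from D: {B, C, D, E, F, H, I}.
Reachable from I: {E, F, H, I}.
Only in D's history (ahead): {B, C, D} — 3.
Only in I's history (behind): {} — 0.

3 ahead, 0 behind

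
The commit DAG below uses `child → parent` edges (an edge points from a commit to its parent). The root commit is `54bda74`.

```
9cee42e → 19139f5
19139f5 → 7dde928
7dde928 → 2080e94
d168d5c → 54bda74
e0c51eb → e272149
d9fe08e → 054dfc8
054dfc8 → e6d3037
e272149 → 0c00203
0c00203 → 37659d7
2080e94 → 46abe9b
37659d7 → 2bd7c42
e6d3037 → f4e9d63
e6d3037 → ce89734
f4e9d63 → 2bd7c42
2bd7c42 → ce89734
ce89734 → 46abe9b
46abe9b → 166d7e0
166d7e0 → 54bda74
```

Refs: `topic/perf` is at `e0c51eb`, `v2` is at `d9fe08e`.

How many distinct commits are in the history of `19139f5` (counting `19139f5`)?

Walking parent pointers from 19139f5: reachable set = {166d7e0, 19139f5, 2080e94, 46abe9b, 54bda74, 7dde928}.
That is 6 commits.

6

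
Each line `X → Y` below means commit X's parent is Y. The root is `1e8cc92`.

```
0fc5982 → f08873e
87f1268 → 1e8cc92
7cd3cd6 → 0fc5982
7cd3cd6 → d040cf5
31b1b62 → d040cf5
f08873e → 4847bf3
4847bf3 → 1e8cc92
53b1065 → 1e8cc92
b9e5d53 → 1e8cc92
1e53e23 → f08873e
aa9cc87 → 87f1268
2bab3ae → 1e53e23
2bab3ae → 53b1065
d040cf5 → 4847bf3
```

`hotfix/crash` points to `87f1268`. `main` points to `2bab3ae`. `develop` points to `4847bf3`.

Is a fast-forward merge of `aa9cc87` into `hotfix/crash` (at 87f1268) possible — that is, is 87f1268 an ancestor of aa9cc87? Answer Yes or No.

A fast-forward from 87f1268 to aa9cc87 is possible iff 87f1268 is an ancestor of aa9cc87.
Ancestors of aa9cc87: {1e8cc92, 87f1268, aa9cc87}.
87f1268 is among them, so fast-forward is possible.

Yes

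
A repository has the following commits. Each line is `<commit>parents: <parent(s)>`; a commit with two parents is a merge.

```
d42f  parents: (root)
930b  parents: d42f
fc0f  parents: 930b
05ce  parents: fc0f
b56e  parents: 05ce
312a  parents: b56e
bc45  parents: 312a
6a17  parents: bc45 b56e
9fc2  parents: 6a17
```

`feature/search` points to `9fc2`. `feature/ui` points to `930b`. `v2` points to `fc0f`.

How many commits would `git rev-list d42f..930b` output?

1

Reachable from 930b: {930b, d42f}.
Reachable from d42f: {d42f}.
In 930b's history but not d42f's: {930b} — 1 commit.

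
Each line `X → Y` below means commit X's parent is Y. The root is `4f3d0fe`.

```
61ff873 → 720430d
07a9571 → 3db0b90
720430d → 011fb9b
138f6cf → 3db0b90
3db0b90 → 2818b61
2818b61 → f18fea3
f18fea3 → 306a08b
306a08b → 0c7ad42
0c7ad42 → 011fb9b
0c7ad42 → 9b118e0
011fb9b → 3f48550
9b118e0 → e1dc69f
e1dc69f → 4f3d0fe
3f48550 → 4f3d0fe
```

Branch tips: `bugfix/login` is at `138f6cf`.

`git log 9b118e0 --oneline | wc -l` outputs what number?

3

Walking parent pointers from 9b118e0: reachable set = {4f3d0fe, 9b118e0, e1dc69f}.
That is 3 commits.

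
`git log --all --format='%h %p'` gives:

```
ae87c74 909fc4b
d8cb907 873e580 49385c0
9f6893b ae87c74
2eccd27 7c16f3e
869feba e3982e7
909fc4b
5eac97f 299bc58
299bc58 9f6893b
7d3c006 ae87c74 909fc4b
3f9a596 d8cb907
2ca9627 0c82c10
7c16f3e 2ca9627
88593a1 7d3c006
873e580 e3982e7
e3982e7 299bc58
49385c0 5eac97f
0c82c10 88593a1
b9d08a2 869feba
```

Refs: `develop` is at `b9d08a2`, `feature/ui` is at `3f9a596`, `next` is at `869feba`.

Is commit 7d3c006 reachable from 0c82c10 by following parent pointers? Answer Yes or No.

Yes

Ancestors of 0c82c10 (commits reachable by following parents): {0c82c10, 7d3c006, 88593a1, 909fc4b, ae87c74}.
7d3c006 is in that set, so it is an ancestor of 0c82c10.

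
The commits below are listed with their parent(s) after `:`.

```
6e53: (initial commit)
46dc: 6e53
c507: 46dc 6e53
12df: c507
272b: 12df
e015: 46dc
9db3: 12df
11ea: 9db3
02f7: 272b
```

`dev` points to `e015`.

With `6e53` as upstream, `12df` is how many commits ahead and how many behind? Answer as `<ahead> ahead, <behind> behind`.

Reachable from 12df: {12df, 46dc, 6e53, c507}.
Reachable from 6e53: {6e53}.
Only in 12df's history (ahead): {12df, 46dc, c507} — 3.
Only in 6e53's history (behind): {} — 0.

3 ahead, 0 behind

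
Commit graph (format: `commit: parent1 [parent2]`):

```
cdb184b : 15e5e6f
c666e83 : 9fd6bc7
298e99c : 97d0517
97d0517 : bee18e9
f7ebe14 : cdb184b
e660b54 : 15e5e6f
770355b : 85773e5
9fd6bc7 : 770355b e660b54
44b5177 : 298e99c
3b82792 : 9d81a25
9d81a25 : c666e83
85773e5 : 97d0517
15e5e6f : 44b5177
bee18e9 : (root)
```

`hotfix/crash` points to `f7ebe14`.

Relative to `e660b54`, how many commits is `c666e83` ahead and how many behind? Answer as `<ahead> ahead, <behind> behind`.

Reachable from c666e83: {15e5e6f, 298e99c, 44b5177, 770355b, 85773e5, 97d0517, 9fd6bc7, bee18e9, c666e83, e660b54}.
Reachable from e660b54: {15e5e6f, 298e99c, 44b5177, 97d0517, bee18e9, e660b54}.
Only in c666e83's history (ahead): {770355b, 85773e5, 9fd6bc7, c666e83} — 4.
Only in e660b54's history (behind): {} — 0.

4 ahead, 0 behind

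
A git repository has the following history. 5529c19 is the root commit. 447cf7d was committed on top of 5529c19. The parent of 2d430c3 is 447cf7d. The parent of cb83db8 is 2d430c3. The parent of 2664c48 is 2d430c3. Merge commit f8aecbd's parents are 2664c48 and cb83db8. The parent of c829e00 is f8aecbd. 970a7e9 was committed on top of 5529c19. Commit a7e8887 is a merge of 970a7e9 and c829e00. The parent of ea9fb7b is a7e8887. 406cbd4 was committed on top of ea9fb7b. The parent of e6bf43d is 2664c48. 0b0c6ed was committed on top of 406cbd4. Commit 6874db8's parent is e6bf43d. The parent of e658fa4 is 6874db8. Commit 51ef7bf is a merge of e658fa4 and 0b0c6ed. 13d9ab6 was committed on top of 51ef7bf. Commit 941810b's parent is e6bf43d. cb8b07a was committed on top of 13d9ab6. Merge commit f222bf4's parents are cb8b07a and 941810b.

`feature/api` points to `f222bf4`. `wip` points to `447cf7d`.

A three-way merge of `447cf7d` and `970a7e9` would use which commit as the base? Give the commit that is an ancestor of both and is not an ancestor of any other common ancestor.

Ancestors of 447cf7d: {447cf7d, 5529c19}.
Ancestors of 970a7e9: {5529c19, 970a7e9}.
Common ancestors: {5529c19}.
The only common ancestor is 5529c19, so it is the merge base.

5529c19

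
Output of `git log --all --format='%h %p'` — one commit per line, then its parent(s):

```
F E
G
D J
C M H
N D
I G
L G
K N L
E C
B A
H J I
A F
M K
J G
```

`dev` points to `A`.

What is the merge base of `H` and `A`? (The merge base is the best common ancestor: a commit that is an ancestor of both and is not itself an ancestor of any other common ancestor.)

Ancestors of H: {G, H, I, J}.
Ancestors of A: {A, C, D, E, F, G, H, I, J, K, L, M, N}.
Common ancestors: {G, H, I, J}.
Among these, H is not an ancestor of any other common ancestor — it is the merge base.

H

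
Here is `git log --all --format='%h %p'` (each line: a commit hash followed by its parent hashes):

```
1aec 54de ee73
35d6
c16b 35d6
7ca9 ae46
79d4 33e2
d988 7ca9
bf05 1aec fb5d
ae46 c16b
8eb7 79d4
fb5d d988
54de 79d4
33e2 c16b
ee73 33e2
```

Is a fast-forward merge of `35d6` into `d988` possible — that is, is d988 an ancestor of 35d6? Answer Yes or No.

A fast-forward from d988 to 35d6 is possible iff d988 is an ancestor of 35d6.
Ancestors of 35d6: {35d6}.
d988 is not among them, so fast-forward is not possible.

No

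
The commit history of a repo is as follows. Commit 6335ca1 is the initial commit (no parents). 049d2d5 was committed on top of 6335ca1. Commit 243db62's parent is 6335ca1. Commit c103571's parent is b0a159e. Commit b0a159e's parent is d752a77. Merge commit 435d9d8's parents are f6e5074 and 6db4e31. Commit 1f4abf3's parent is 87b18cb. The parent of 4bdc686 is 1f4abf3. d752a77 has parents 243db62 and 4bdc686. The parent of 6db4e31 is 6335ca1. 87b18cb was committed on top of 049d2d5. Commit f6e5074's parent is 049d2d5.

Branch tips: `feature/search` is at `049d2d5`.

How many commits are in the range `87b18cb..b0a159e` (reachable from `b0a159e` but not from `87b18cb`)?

5

Reachable from b0a159e: {049d2d5, 1f4abf3, 243db62, 4bdc686, 6335ca1, 87b18cb, b0a159e, d752a77}.
Reachable from 87b18cb: {049d2d5, 6335ca1, 87b18cb}.
In b0a159e's history but not 87b18cb's: {1f4abf3, 243db62, 4bdc686, b0a159e, d752a77} — 5 commits.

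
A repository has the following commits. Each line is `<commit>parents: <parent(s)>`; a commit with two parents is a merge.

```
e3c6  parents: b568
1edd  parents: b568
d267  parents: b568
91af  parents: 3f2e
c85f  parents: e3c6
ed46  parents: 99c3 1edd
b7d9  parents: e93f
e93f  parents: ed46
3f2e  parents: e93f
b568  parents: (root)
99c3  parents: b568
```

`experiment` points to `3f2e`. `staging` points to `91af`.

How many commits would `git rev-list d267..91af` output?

Reachable from 91af: {1edd, 3f2e, 91af, 99c3, b568, e93f, ed46}.
Reachable from d267: {b568, d267}.
In 91af's history but not d267's: {1edd, 3f2e, 91af, 99c3, e93f, ed46} — 6 commits.

6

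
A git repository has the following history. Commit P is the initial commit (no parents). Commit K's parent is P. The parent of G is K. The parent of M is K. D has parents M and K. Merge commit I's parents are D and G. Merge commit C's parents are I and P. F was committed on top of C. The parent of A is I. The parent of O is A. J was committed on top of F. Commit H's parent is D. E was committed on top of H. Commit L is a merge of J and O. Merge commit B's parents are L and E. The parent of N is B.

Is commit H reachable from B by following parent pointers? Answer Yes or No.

Ancestors of B (commits reachable by following parents): {A, B, C, D, E, F, G, H, I, J, K, L, M, O, P}.
H is in that set, so it is an ancestor of B.

Yes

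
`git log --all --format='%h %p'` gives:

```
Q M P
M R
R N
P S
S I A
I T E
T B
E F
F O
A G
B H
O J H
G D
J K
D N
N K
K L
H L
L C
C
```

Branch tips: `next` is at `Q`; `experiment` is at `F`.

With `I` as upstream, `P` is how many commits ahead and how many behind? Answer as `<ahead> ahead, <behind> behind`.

6 ahead, 0 behind

Reachable from P: {A, B, C, D, E, F, G, H, I, J, K, L, N, O, P, S, T}.
Reachable from I: {B, C, E, F, H, I, J, K, L, O, T}.
Only in P's history (ahead): {A, D, G, N, P, S} — 6.
Only in I's history (behind): {} — 0.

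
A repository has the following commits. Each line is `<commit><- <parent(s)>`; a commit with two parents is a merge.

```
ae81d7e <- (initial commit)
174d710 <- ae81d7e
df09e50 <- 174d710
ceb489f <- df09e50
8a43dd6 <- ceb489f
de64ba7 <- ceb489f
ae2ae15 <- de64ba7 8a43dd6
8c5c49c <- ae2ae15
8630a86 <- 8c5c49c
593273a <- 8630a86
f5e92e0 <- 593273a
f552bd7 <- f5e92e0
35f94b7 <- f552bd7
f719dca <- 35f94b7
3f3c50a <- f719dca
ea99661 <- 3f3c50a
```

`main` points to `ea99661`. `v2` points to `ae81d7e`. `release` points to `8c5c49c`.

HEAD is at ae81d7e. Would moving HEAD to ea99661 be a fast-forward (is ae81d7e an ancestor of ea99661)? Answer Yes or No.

Yes

A fast-forward from ae81d7e to ea99661 is possible iff ae81d7e is an ancestor of ea99661.
Ancestors of ea99661: {174d710, 35f94b7, 3f3c50a, 593273a, 8630a86, 8a43dd6, 8c5c49c, ae2ae15, ae81d7e, ceb489f, de64ba7, df09e50, ea99661, f552bd7, f5e92e0, f719dca}.
ae81d7e is among them, so fast-forward is possible.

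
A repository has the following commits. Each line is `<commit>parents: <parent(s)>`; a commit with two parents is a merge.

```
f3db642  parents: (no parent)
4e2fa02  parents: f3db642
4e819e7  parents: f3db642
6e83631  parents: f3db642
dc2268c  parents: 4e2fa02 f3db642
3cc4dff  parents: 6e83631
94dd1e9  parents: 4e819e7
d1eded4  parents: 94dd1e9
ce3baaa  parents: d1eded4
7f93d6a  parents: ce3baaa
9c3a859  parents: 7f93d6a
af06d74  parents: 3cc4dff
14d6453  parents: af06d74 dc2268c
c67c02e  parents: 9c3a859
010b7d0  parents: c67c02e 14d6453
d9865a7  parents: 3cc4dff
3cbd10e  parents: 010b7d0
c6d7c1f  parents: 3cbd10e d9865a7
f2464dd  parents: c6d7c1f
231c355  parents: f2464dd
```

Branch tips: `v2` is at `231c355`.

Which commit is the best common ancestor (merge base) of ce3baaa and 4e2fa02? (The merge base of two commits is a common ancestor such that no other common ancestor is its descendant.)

Ancestors of ce3baaa: {4e819e7, 94dd1e9, ce3baaa, d1eded4, f3db642}.
Ancestors of 4e2fa02: {4e2fa02, f3db642}.
Common ancestors: {f3db642}.
The only common ancestor is f3db642, so it is the merge base.

f3db642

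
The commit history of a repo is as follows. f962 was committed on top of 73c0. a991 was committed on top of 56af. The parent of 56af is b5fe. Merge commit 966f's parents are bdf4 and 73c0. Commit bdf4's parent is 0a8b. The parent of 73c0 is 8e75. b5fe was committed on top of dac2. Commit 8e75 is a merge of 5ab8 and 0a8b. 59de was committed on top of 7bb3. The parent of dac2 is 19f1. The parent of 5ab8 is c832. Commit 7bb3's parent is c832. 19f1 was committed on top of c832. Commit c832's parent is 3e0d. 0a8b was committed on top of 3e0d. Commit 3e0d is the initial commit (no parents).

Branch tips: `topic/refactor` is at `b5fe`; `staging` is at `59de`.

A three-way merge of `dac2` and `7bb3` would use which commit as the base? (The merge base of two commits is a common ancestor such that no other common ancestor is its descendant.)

c832

Ancestors of dac2: {19f1, 3e0d, c832, dac2}.
Ancestors of 7bb3: {3e0d, 7bb3, c832}.
Common ancestors: {3e0d, c832}.
Among these, c832 is not an ancestor of any other common ancestor — it is the merge base.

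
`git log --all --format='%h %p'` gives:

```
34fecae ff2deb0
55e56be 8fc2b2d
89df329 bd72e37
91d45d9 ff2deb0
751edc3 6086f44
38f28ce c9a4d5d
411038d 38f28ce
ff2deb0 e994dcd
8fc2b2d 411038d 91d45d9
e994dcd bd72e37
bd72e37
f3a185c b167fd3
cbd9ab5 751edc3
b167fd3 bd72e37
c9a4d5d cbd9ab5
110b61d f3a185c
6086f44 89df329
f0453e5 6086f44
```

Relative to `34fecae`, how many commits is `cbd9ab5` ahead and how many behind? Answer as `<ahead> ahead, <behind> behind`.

4 ahead, 3 behind

Reachable from cbd9ab5: {6086f44, 751edc3, 89df329, bd72e37, cbd9ab5}.
Reachable from 34fecae: {34fecae, bd72e37, e994dcd, ff2deb0}.
Only in cbd9ab5's history (ahead): {6086f44, 751edc3, 89df329, cbd9ab5} — 4.
Only in 34fecae's history (behind): {34fecae, e994dcd, ff2deb0} — 3.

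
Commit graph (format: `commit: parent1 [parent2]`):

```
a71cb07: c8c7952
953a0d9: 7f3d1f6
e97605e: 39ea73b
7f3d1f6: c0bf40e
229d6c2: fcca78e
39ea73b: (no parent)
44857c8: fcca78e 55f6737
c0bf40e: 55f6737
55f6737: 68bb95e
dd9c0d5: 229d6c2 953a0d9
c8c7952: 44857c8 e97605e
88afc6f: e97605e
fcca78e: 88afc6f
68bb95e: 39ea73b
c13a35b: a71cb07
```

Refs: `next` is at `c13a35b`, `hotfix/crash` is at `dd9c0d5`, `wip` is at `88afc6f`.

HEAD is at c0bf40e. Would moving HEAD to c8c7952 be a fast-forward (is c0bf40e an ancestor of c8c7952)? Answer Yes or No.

No

A fast-forward from c0bf40e to c8c7952 is possible iff c0bf40e is an ancestor of c8c7952.
Ancestors of c8c7952: {39ea73b, 44857c8, 55f6737, 68bb95e, 88afc6f, c8c7952, e97605e, fcca78e}.
c0bf40e is not among them, so fast-forward is not possible.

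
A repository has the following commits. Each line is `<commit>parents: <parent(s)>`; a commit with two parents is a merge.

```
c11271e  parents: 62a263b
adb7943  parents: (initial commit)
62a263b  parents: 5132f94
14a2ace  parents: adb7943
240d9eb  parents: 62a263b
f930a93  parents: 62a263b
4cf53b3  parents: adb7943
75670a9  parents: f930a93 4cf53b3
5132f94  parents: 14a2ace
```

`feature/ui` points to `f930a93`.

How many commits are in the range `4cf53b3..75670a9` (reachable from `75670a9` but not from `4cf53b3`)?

Reachable from 75670a9: {14a2ace, 4cf53b3, 5132f94, 62a263b, 75670a9, adb7943, f930a93}.
Reachable from 4cf53b3: {4cf53b3, adb7943}.
In 75670a9's history but not 4cf53b3's: {14a2ace, 5132f94, 62a263b, 75670a9, f930a93} — 5 commits.

5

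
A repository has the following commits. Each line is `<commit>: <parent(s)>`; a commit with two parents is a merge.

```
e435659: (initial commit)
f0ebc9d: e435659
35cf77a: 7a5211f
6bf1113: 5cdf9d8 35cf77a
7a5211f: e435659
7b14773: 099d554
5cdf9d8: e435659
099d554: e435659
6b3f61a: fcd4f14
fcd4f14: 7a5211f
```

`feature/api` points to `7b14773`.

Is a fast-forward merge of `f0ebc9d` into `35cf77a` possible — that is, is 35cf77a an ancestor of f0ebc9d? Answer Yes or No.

No

A fast-forward from 35cf77a to f0ebc9d is possible iff 35cf77a is an ancestor of f0ebc9d.
Ancestors of f0ebc9d: {e435659, f0ebc9d}.
35cf77a is not among them, so fast-forward is not possible.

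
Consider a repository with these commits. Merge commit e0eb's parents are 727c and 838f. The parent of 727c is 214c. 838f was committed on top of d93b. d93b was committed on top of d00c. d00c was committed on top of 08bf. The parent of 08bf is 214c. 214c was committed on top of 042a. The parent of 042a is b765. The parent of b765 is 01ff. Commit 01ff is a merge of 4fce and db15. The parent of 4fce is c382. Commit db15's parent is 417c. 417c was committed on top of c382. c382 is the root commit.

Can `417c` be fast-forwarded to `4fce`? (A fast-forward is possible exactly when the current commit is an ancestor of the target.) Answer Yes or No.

No

A fast-forward from 417c to 4fce is possible iff 417c is an ancestor of 4fce.
Ancestors of 4fce: {4fce, c382}.
417c is not among them, so fast-forward is not possible.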